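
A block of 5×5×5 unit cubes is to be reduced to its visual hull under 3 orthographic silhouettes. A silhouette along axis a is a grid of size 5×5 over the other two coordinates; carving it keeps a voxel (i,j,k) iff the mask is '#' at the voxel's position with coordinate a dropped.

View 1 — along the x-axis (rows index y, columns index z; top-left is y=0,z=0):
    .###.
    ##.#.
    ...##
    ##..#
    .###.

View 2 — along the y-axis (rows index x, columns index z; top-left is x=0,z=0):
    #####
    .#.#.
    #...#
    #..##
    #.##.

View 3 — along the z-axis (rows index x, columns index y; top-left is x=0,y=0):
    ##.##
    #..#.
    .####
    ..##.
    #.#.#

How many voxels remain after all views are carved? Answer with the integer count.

remaining voxels: 28

before carving: 125 voxels (5×5×5)
  1. axis=0 (YZ plane), |mask|=14  ⇒  voxels=70
  2. axis=1 (XZ plane), |mask|=15  ⇒  voxels=42
  3. axis=2 (XY plane), |mask|=15  ⇒  voxels=28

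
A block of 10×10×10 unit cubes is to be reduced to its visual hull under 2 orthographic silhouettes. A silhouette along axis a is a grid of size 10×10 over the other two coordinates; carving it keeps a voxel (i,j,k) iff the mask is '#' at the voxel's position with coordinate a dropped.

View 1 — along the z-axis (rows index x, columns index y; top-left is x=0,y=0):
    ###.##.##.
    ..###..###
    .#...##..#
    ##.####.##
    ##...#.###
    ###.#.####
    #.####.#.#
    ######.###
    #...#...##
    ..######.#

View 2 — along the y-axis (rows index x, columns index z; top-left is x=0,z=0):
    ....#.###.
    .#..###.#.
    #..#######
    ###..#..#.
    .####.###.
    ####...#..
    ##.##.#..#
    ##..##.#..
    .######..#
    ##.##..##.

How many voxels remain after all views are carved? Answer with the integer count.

remaining voxels: 369

initial block: 10^3 = 1000
[1] z-view keeps 66 columns → grid now 660
[2] y-view keeps 58 columns → grid now 369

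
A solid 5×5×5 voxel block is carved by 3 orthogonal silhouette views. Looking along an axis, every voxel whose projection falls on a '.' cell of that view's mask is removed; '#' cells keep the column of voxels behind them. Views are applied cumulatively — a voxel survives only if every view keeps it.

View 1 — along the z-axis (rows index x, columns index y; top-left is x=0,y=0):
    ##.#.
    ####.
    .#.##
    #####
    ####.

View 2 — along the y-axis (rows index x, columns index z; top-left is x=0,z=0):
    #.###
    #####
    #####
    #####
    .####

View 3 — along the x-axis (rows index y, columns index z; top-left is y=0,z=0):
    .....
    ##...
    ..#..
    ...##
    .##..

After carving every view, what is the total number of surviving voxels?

remaining voxels: 25

start: 5×5×5 = 125 voxels
carve view 1 (along z, XY-mask fill 19/25): 95 voxels remain
carve view 2 (along y, XZ-mask fill 23/25): 88 voxels remain
carve view 3 (along x, YZ-mask fill 7/25): 25 voxels remain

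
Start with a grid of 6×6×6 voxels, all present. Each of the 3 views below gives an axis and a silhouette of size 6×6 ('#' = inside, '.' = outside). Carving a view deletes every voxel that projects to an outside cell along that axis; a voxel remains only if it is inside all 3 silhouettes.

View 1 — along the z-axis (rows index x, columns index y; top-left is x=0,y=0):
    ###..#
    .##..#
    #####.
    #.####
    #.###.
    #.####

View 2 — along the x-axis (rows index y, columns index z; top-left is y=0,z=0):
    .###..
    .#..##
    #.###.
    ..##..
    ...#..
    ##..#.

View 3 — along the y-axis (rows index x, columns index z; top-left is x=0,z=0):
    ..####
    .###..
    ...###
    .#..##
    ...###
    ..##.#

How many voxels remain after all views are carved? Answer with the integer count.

start: 6×6×6 = 216 voxels
carve view 1 (along z, XY-mask fill 26/36): 156 voxels remain
carve view 2 (along x, YZ-mask fill 16/36): 72 voxels remain
carve view 3 (along y, XZ-mask fill 19/36): 35 voxels remain

voxel count = 35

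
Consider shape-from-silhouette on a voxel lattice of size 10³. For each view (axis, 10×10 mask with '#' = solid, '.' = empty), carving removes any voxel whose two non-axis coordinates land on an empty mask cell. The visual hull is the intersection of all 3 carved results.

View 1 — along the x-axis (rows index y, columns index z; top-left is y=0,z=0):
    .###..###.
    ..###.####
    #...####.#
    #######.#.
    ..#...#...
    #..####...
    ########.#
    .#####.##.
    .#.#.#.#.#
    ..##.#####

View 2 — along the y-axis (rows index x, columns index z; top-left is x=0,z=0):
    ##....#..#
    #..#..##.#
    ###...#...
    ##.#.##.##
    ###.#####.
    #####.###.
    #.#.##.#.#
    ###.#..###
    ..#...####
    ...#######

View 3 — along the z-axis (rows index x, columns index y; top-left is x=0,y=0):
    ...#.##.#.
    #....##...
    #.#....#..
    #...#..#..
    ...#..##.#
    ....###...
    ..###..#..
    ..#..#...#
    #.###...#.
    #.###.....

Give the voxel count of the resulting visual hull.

remaining voxels: 129

initial block: 10^3 = 1000
after view 1 [x-axis, 62 of 100 cells solid] → remaining = 620
after view 2 [y-axis, 61 of 100 cells solid] → remaining = 372
after view 3 [z-axis, 36 of 100 cells solid] → remaining = 129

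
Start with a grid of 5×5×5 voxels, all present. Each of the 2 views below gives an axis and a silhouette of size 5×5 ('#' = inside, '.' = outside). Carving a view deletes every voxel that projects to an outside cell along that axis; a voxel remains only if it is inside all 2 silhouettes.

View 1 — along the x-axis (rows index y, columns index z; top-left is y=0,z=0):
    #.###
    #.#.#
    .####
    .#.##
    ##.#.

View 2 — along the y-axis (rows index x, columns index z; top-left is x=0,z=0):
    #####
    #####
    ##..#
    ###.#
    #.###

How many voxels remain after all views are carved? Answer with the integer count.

71 voxels

before carving: 125 voxels (5×5×5)
  1. axis=0 (YZ plane), |mask|=17  ⇒  voxels=85
  2. axis=1 (XZ plane), |mask|=21  ⇒  voxels=71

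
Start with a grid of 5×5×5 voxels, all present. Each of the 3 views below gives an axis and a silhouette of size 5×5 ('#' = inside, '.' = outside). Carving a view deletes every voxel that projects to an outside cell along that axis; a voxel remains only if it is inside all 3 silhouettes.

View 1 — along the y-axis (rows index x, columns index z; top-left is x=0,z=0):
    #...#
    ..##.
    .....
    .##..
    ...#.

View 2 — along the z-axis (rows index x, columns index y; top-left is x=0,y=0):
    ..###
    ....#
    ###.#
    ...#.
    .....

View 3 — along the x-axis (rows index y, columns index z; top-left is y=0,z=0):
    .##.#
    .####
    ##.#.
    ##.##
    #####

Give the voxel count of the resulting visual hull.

initial block: 5^3 = 125
carve view 1 (along y, XZ-mask fill 7/25): 35 voxels remain
carve view 2 (along z, XY-mask fill 9/25): 10 voxels remain
carve view 3 (along x, YZ-mask fill 19/25): 8 voxels remain

|visual hull| = 8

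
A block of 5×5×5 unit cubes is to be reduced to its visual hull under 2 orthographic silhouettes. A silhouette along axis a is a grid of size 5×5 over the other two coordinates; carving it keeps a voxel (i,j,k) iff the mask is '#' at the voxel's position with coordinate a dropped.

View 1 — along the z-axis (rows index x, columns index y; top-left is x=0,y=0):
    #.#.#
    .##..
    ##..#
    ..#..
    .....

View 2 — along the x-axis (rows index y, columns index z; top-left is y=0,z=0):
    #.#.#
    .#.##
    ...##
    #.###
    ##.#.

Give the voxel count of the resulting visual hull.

initial block: 5^3 = 125
carve view 1 (along z, XY-mask fill 9/25): 45 voxels remain
carve view 2 (along x, YZ-mask fill 15/25): 24 voxels remain

voxel count = 24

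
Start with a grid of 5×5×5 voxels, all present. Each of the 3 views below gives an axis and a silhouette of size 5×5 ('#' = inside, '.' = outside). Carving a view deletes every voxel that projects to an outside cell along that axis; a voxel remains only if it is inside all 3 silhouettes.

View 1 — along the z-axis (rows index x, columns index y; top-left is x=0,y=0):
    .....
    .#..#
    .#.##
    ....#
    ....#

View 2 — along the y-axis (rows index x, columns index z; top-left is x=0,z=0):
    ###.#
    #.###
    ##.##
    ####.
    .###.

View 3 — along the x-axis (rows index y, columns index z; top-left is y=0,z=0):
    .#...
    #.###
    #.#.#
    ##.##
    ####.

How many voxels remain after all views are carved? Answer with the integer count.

initial block: 5^3 = 125
  1. axis=2 (XY plane), |mask|=7  ⇒  voxels=35
  2. axis=1 (XZ plane), |mask|=19  ⇒  voxels=27
  3. axis=0 (YZ plane), |mask|=16  ⇒  voxels=24

24 voxels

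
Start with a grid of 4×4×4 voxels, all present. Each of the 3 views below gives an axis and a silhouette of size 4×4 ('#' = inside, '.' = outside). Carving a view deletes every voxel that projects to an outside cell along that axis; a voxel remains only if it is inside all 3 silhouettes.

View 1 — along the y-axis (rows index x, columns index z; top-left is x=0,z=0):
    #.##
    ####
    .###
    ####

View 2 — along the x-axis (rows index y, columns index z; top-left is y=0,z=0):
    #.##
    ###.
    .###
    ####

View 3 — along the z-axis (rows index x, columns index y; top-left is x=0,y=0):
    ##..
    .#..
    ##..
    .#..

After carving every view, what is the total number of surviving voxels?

|visual hull| = 15

before carving: 64 voxels (4×4×4)
carve view 1 (along y, XZ-mask fill 14/16): 56 voxels remain
carve view 2 (along x, YZ-mask fill 13/16): 46 voxels remain
carve view 3 (along z, XY-mask fill 6/16): 15 voxels remain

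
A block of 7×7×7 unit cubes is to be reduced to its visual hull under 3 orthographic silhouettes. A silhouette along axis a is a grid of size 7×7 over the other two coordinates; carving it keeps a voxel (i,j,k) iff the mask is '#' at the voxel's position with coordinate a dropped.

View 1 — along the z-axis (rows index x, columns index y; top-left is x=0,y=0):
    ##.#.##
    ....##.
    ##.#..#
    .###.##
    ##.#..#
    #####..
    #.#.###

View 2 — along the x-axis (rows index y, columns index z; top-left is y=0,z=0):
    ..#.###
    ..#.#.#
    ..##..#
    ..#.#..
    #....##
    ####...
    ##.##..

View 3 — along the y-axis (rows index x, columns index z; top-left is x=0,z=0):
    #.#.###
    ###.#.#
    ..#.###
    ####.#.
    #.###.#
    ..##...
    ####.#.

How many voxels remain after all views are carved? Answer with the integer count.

start: 7×7×7 = 343 voxels
after view 1 [z-axis, 30 of 49 cells solid] → remaining = 210
after view 2 [x-axis, 23 of 49 cells solid] → remaining = 99
after view 3 [y-axis, 31 of 49 cells solid] → remaining = 68

|visual hull| = 68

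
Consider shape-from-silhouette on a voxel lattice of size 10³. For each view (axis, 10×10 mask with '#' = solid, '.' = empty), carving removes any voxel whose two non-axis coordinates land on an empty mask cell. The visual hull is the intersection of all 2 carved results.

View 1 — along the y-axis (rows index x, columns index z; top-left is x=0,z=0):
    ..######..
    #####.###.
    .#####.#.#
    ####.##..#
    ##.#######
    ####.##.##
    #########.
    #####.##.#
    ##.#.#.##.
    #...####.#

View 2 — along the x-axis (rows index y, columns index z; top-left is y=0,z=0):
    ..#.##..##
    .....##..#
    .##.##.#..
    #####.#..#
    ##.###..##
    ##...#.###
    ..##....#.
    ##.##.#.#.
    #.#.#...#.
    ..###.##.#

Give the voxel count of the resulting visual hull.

initial block: 10^3 = 1000
carve view 1 (along y, XZ-mask fill 74/100): 740 voxels remain
carve view 2 (along x, YZ-mask fill 52/100): 378 voxels remain

|visual hull| = 378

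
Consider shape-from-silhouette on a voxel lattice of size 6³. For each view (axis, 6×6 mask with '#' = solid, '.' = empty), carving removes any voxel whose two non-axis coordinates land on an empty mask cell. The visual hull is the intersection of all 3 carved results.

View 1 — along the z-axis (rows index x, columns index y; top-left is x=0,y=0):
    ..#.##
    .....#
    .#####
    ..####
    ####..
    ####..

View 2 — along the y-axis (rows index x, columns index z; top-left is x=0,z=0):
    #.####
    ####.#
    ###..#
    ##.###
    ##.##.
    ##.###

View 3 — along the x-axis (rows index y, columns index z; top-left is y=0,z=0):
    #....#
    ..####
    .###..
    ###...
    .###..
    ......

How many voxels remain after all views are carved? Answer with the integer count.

before carving: 216 voxels (6×6×6)
[1] z-view keeps 21 columns → grid now 126
[2] y-view keeps 28 columns → grid now 96
[3] x-view keeps 15 columns → grid now 35

voxel count = 35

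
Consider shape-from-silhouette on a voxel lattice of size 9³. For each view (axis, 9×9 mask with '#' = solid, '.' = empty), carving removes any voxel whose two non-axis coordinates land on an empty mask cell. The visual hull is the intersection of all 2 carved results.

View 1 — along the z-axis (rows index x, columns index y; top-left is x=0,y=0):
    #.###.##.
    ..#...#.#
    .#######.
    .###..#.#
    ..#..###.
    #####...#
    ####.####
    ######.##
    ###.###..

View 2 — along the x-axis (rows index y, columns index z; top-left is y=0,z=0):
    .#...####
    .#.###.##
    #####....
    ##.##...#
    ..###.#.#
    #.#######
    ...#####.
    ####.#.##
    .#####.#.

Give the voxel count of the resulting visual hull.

301 voxels

before carving: 729 voxels (9×9×9)
[1] z-view keeps 53 columns → grid now 477
[2] x-view keeps 52 columns → grid now 301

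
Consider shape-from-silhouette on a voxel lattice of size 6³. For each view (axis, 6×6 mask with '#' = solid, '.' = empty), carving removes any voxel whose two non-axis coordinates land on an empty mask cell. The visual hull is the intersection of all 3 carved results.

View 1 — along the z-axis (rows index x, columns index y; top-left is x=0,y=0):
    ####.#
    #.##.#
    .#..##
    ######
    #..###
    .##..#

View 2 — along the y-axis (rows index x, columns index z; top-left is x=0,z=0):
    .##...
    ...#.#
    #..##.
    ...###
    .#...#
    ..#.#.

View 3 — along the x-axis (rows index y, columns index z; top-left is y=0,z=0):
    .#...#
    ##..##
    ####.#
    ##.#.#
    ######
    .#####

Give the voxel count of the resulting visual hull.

start: 6×6×6 = 216 voxels
carve view 1 (along z, XY-mask fill 25/36): 150 voxels remain
carve view 2 (along y, XZ-mask fill 14/36): 59 voxels remain
carve view 3 (along x, YZ-mask fill 26/36): 46 voxels remain

voxel count = 46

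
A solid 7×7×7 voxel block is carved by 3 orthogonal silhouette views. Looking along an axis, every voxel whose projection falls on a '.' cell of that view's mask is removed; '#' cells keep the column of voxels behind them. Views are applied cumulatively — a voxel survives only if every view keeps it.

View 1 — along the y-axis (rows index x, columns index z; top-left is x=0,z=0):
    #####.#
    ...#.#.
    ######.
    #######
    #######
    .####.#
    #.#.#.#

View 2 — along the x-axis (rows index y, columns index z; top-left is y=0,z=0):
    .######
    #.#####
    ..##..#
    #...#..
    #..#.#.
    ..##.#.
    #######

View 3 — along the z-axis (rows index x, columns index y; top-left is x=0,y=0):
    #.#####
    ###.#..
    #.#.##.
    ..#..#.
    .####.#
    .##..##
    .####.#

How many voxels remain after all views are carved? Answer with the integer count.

before carving: 343 voxels (7×7×7)
V1 y: intersect with XZ mask (37 set) -- 259 left
V2 x: intersect with YZ mask (30 set) -- 160 left
V3 z: intersect with XY mask (30 set) -- 94 left

remaining voxels: 94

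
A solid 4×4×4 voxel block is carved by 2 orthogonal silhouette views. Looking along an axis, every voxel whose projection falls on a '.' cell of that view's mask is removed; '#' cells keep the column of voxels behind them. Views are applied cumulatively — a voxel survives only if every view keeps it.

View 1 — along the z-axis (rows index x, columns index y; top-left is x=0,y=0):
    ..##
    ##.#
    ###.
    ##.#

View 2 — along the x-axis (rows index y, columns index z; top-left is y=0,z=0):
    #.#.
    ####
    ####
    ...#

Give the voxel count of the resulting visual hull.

full grid |V| = 64
after view 1 [z-axis, 11 of 16 cells solid] → remaining = 44
after view 2 [x-axis, 11 of 16 cells solid] → remaining = 29

voxel count = 29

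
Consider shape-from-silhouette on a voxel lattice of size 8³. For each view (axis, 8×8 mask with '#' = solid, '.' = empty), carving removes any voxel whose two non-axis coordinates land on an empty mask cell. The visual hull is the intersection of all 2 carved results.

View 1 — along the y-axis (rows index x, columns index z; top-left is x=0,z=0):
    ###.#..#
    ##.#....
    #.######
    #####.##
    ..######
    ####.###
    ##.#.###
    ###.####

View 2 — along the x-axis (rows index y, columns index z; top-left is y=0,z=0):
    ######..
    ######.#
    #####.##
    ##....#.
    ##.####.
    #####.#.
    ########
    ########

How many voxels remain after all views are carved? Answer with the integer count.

voxel count = 306

full grid |V| = 512
carve view 1 (along y, XZ-mask fill 48/64): 384 voxels remain
carve view 2 (along x, YZ-mask fill 51/64): 306 voxels remain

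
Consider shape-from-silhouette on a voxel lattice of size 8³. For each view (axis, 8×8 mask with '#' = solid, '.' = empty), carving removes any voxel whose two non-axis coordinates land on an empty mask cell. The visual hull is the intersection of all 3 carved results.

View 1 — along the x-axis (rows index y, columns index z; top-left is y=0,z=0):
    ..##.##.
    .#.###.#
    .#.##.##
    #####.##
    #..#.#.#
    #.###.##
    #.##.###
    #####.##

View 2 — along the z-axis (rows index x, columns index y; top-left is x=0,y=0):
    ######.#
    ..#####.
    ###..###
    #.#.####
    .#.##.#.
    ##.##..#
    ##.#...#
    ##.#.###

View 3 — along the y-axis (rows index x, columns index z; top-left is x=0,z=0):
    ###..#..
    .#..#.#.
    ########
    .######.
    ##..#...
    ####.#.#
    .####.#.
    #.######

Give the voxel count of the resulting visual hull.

before carving: 512 voxels (8×8×8)
  1. axis=0 (YZ plane), |mask|=44  ⇒  voxels=352
  2. axis=2 (XY plane), |mask|=43  ⇒  voxels=238
  3. axis=1 (XZ plane), |mask|=42  ⇒  voxels=156

156 voxels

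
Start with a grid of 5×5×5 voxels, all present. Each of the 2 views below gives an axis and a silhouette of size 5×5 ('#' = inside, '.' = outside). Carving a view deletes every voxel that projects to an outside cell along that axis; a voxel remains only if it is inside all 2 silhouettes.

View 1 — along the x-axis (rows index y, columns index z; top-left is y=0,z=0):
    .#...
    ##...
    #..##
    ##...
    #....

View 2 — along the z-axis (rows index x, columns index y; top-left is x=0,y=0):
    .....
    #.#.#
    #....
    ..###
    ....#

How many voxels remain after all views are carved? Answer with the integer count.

|visual hull| = 13

start: 5×5×5 = 125 voxels
[1] x-view keeps 9 columns → grid now 45
[2] z-view keeps 8 columns → grid now 13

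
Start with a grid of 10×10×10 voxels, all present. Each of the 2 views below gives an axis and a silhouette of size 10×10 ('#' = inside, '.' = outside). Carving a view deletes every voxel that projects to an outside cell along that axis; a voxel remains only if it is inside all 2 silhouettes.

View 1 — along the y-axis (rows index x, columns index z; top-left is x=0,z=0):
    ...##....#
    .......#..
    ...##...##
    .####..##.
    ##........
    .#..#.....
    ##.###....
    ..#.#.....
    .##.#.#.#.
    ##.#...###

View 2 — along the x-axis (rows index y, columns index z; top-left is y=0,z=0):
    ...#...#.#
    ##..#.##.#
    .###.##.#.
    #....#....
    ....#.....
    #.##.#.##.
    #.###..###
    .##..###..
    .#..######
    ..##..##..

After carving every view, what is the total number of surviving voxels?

initial block: 10^3 = 1000
V1 y: intersect with XZ mask (36 set) -- 360 left
V2 x: intersect with YZ mask (47 set) -- 163 left

remaining voxels: 163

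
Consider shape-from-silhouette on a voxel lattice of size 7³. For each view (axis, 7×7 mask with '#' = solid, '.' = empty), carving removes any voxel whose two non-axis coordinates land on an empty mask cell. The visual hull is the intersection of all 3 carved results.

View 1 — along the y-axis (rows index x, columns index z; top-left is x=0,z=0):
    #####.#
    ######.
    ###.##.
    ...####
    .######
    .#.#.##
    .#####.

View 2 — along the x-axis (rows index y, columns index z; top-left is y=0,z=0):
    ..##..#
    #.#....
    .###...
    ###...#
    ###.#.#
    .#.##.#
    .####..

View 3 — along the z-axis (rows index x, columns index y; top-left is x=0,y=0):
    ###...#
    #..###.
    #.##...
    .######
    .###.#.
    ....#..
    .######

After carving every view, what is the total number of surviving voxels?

|visual hull| = 68

start: 7×7×7 = 343 voxels
  1. axis=1 (XZ plane), |mask|=36  ⇒  voxels=252
  2. axis=0 (YZ plane), |mask|=25  ⇒  voxels=127
  3. axis=2 (XY plane), |mask|=28  ⇒  voxels=68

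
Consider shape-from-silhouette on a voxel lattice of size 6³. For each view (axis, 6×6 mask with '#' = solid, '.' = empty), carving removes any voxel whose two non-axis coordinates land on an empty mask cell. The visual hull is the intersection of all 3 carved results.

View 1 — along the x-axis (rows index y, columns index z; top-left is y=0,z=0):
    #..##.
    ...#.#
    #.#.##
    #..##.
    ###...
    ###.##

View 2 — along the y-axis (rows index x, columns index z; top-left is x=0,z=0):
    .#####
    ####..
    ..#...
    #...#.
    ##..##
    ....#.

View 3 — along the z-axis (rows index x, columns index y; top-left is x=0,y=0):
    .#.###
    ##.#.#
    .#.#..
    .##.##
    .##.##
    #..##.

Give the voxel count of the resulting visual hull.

initial block: 6^3 = 216
  1. axis=0 (YZ plane), |mask|=20  ⇒  voxels=120
  2. axis=1 (XZ plane), |mask|=17  ⇒  voxels=58
  3. axis=2 (XY plane), |mask|=21  ⇒  voxels=35

|visual hull| = 35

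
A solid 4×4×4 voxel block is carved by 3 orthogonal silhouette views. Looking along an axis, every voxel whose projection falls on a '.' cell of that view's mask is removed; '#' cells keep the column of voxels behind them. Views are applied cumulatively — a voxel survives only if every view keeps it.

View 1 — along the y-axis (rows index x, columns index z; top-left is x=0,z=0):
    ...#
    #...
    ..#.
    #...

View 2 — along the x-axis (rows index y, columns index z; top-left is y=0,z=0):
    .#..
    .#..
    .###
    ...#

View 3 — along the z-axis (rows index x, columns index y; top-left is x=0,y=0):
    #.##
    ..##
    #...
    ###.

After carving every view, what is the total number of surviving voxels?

|visual hull| = 2

full grid |V| = 64
  1. axis=1 (XZ plane), |mask|=4  ⇒  voxels=16
  2. axis=0 (YZ plane), |mask|=6  ⇒  voxels=3
  3. axis=2 (XY plane), |mask|=9  ⇒  voxels=2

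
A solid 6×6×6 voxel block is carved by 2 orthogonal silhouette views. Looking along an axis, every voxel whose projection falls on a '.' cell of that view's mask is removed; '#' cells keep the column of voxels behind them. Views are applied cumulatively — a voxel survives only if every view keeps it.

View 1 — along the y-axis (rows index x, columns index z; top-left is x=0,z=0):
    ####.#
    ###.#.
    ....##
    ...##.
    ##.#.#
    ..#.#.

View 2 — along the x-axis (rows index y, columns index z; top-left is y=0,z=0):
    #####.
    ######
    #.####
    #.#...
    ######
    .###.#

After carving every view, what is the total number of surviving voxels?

full grid |V| = 216
carve view 1 (along y, XZ-mask fill 19/36): 114 voxels remain
carve view 2 (along x, YZ-mask fill 28/36): 88 voxels remain

remaining voxels: 88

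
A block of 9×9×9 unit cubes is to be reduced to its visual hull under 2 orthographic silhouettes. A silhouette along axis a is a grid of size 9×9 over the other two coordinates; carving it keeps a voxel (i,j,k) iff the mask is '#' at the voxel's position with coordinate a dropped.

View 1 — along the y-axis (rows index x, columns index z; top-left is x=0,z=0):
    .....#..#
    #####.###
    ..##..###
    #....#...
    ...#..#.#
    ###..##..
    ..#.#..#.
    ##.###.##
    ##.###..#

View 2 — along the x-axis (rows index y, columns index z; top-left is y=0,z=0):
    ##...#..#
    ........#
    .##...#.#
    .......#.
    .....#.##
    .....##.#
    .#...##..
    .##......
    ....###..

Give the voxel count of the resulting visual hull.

remaining voxels: 112

start: 9×9×9 = 729 voxels
step 1: project along y, AND mask (41/81) → |grid| = 369
step 2: project along x, AND mask (24/81) → |grid| = 112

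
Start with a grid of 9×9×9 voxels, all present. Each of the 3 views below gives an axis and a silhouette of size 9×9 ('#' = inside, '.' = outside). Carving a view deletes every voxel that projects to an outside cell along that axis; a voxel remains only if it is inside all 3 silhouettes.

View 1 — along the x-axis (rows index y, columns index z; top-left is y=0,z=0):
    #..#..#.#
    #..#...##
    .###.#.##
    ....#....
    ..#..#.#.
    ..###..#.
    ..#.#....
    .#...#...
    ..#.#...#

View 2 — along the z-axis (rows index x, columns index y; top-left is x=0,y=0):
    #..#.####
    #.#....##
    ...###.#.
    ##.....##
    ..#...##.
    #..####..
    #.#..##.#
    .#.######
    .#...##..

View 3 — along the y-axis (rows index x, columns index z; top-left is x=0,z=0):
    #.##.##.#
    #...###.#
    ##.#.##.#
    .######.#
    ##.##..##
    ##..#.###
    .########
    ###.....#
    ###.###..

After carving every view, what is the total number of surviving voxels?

voxel count = 77

full grid |V| = 729
[1] x-view keeps 29 columns → grid now 261
[2] z-view keeps 41 columns → grid now 126
[3] y-view keeps 54 columns → grid now 77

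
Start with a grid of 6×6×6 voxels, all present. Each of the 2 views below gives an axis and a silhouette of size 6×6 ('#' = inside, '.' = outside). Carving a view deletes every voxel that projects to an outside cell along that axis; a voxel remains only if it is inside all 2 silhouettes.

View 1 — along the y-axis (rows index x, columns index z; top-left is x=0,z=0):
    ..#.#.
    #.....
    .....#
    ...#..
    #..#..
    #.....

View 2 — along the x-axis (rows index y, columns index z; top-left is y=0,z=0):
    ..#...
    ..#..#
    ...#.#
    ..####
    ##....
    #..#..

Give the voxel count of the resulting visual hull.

start: 6×6×6 = 216 voxels
  1. axis=1 (XZ plane), |mask|=8  ⇒  voxels=48
  2. axis=0 (YZ plane), |mask|=13  ⇒  voxels=19

voxel count = 19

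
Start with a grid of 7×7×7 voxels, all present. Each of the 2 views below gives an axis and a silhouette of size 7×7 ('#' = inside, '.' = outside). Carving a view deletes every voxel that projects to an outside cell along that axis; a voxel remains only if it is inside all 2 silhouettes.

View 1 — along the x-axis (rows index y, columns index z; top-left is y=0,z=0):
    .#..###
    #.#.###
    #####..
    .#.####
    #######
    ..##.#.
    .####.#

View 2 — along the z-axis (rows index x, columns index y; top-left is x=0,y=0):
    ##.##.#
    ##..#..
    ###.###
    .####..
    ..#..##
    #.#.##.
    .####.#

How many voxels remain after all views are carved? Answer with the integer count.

initial block: 7^3 = 343
after view 1 [x-axis, 34 of 49 cells solid] → remaining = 238
after view 2 [z-axis, 30 of 49 cells solid] → remaining = 152

152 voxels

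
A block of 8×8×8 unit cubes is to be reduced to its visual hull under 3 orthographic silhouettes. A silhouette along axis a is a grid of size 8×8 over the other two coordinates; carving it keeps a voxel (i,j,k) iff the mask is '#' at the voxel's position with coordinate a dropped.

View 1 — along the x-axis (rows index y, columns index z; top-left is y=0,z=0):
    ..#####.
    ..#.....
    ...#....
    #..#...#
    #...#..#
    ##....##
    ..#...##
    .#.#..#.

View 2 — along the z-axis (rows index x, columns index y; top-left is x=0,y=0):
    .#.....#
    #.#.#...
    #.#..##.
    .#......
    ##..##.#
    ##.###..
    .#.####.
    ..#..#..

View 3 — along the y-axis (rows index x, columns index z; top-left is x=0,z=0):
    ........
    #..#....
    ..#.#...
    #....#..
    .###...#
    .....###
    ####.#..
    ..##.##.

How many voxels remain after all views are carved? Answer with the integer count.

start: 8×8×8 = 512 voxels
carve view 1 (along x, YZ-mask fill 23/64): 184 voxels remain
carve view 2 (along z, XY-mask fill 27/64): 78 voxels remain
carve view 3 (along y, XZ-mask fill 22/64): 29 voxels remain

|visual hull| = 29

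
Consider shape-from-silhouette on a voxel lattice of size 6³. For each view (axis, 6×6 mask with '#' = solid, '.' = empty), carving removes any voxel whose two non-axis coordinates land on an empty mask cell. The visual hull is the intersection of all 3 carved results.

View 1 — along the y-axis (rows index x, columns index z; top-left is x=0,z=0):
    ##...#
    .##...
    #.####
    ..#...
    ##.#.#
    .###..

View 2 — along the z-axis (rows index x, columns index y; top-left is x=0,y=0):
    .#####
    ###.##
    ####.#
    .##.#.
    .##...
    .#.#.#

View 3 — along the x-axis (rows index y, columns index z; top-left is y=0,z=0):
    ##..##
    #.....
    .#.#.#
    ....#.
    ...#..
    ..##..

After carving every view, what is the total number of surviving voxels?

voxel count = 21

before carving: 216 voxels (6×6×6)
carve view 1 (along y, XZ-mask fill 18/36): 108 voxels remain
carve view 2 (along z, XY-mask fill 23/36): 70 voxels remain
carve view 3 (along x, YZ-mask fill 12/36): 21 voxels remain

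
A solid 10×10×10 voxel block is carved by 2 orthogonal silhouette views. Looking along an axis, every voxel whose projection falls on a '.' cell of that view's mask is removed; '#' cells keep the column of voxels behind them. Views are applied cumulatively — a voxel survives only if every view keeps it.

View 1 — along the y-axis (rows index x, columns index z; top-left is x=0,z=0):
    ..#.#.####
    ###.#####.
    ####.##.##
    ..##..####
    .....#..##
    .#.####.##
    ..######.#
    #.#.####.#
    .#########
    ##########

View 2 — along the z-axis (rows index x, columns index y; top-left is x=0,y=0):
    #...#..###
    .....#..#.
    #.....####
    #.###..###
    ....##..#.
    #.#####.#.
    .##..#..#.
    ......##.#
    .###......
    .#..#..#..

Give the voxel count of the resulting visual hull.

|visual hull| = 292

initial block: 10^3 = 1000
step 1: project along y, AND mask (71/100) → |grid| = 710
step 2: project along z, AND mask (42/100) → |grid| = 292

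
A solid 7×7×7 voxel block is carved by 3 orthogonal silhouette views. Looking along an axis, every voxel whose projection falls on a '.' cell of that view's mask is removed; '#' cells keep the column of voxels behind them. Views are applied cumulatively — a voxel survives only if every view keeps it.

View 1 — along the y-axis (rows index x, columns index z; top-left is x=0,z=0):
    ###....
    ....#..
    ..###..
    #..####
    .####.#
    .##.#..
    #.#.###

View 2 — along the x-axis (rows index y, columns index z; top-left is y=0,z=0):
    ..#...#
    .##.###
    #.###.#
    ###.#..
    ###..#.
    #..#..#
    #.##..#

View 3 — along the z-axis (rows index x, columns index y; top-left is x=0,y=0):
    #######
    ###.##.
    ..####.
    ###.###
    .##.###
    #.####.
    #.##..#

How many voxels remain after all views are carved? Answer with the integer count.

remaining voxels: 74

before carving: 343 voxels (7×7×7)
carve view 1 (along y, XZ-mask fill 25/49): 175 voxels remain
carve view 2 (along x, YZ-mask fill 27/49): 100 voxels remain
carve view 3 (along z, XY-mask fill 36/49): 74 voxels remain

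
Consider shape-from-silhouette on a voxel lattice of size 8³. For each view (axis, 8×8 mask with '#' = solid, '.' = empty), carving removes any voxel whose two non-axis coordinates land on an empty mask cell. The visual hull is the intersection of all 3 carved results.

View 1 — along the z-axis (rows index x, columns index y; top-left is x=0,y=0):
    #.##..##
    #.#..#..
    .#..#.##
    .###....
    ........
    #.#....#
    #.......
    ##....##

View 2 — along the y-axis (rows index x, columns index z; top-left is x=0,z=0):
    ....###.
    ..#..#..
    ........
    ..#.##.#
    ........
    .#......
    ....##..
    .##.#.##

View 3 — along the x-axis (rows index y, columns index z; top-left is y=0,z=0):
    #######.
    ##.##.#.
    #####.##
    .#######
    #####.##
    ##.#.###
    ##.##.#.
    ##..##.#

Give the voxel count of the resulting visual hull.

before carving: 512 voxels (8×8×8)
[1] z-view keeps 23 columns → grid now 184
[2] y-view keeps 17 columns → grid now 58
[3] x-view keeps 49 columns → grid now 42

|visual hull| = 42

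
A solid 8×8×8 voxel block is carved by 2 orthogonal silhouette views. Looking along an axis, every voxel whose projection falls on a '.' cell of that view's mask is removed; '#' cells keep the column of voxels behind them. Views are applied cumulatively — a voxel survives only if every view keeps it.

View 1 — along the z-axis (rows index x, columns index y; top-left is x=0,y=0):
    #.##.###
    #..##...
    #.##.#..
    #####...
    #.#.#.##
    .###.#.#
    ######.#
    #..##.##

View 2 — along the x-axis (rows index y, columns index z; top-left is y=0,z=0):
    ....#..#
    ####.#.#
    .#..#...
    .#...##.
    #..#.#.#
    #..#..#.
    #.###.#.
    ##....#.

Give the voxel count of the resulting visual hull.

remaining voxels: 127

before carving: 512 voxels (8×8×8)
  1. axis=2 (XY plane), |mask|=40  ⇒  voxels=320
  2. axis=0 (YZ plane), |mask|=28  ⇒  voxels=127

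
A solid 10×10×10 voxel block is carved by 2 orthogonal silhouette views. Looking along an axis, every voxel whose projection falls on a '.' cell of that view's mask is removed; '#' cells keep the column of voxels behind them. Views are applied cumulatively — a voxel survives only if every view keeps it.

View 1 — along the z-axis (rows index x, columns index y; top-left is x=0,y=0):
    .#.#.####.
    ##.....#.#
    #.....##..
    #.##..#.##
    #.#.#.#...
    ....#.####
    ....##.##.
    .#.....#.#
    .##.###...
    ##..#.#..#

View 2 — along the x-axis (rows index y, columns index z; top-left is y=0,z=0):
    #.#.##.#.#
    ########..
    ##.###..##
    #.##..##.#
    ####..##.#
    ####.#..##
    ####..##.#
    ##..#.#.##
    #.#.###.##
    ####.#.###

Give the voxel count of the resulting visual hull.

remaining voxels: 312

start: 10×10×10 = 1000 voxels
after view 1 [z-axis, 45 of 100 cells solid] → remaining = 450
after view 2 [x-axis, 69 of 100 cells solid] → remaining = 312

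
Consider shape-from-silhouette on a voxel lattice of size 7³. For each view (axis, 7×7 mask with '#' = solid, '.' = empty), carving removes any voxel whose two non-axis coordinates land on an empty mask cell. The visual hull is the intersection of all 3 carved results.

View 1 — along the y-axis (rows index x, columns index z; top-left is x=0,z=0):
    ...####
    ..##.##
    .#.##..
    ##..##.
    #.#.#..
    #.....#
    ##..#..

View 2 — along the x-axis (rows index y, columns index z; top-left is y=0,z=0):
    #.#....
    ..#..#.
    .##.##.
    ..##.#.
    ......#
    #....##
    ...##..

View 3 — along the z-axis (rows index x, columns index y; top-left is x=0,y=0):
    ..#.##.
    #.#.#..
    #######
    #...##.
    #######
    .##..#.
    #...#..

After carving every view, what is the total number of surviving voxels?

|visual hull| = 28

before carving: 343 voxels (7×7×7)
V1 y: intersect with XZ mask (23 set) -- 161 left
V2 x: intersect with YZ mask (17 set) -- 53 left
V3 z: intersect with XY mask (28 set) -- 28 left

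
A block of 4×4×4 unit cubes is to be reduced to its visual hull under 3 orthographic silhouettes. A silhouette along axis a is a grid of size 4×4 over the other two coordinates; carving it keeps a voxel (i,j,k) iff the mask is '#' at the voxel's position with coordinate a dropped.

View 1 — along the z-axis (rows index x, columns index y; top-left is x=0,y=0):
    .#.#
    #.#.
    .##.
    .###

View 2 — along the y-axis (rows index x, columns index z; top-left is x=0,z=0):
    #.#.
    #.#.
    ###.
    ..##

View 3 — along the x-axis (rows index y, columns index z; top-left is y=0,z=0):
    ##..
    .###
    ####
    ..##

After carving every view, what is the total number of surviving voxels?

start: 4×4×4 = 64 voxels
carve view 1 (along z, XY-mask fill 9/16): 36 voxels remain
carve view 2 (along y, XZ-mask fill 9/16): 20 voxels remain
carve view 3 (along x, YZ-mask fill 11/16): 16 voxels remain

|visual hull| = 16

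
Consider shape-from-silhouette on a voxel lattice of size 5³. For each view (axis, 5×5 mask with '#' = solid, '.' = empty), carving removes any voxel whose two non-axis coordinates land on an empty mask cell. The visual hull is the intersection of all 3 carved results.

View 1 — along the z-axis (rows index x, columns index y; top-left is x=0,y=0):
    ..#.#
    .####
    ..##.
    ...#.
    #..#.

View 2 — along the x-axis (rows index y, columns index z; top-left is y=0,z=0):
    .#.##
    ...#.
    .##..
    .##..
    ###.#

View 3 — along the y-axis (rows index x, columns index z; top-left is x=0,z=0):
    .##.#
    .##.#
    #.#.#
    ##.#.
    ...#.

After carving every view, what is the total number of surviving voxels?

start: 5×5×5 = 125 voxels
  1. axis=2 (XY plane), |mask|=11  ⇒  voxels=55
  2. axis=0 (YZ plane), |mask|=12  ⇒  voxels=26
  3. axis=1 (XZ plane), |mask|=13  ⇒  voxels=16

voxel count = 16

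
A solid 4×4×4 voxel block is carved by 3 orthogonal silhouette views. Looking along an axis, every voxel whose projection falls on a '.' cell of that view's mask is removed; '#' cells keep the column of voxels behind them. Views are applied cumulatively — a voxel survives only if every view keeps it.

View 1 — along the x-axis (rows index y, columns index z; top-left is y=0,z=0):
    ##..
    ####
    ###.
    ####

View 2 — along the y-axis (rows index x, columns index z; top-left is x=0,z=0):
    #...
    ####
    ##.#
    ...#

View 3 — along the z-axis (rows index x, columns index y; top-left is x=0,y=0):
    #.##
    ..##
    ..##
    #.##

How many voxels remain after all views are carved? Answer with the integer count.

start: 4×4×4 = 64 voxels
  1. axis=0 (YZ plane), |mask|=13  ⇒  voxels=52
  2. axis=1 (XZ plane), |mask|=9  ⇒  voxels=29
  3. axis=2 (XY plane), |mask|=10  ⇒  voxels=16

16 voxels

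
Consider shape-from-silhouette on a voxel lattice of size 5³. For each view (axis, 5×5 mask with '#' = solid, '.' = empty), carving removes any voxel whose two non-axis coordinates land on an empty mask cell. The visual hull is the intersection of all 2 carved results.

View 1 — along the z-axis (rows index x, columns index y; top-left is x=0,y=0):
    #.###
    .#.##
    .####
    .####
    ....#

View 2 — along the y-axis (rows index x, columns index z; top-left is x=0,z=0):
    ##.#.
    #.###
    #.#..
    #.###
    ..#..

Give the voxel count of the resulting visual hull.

voxel count = 49

full grid |V| = 125
V1 z: intersect with XY mask (16 set) -- 80 left
V2 y: intersect with XZ mask (14 set) -- 49 left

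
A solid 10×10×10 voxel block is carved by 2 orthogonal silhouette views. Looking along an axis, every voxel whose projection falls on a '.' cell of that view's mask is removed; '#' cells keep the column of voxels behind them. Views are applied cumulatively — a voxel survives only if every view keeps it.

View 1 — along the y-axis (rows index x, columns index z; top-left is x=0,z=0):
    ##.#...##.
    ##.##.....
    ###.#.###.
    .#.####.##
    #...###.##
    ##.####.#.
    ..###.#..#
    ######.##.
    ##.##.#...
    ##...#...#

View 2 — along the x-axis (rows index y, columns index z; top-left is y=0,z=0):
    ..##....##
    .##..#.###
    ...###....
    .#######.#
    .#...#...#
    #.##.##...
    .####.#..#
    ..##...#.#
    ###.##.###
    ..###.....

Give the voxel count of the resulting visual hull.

before carving: 1000 voxels (10×10×10)
[1] y-view keeps 58 columns → grid now 580
[2] x-view keeps 50 columns → grid now 275

|visual hull| = 275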